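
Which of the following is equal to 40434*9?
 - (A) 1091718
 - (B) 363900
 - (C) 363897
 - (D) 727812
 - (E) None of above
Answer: E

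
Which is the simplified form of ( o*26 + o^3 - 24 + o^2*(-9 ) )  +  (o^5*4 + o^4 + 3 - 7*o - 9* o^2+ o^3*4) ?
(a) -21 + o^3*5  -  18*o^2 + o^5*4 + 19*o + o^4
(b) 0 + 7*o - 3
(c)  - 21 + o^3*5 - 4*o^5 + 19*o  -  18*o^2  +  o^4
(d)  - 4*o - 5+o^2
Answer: a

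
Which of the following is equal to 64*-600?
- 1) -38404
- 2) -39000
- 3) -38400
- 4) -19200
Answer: 3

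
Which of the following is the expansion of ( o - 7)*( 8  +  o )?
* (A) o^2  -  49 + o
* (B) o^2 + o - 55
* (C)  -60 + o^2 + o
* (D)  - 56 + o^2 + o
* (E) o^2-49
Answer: D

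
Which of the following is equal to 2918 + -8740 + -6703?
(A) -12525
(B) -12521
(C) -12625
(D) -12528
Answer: A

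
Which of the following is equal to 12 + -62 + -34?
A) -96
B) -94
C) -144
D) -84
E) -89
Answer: D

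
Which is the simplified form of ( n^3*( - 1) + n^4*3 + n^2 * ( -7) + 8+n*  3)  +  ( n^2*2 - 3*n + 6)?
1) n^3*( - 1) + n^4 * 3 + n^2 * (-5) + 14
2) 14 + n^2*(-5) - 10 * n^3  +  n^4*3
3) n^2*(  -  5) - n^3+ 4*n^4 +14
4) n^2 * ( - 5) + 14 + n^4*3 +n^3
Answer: 1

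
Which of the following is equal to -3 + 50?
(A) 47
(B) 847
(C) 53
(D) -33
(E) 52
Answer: A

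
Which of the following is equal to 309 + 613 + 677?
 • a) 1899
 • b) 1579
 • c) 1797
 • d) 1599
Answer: d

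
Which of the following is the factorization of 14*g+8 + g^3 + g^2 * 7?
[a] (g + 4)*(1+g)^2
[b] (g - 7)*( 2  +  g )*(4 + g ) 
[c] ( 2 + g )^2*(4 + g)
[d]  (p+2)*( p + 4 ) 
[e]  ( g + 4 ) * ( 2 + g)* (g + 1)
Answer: e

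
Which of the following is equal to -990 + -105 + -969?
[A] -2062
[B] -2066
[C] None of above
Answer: C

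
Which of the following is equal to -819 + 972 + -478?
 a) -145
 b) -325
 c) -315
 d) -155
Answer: b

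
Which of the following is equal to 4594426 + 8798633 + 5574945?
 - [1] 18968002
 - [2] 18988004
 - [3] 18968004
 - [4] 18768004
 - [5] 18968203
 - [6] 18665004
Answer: 3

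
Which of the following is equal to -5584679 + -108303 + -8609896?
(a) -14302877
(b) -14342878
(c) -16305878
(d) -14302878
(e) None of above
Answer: d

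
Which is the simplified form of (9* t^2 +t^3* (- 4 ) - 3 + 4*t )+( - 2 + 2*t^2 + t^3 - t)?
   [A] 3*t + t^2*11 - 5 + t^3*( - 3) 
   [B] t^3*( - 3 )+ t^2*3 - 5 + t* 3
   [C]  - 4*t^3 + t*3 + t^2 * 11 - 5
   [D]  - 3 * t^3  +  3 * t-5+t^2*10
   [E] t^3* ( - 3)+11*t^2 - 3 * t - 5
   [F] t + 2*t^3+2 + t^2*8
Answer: A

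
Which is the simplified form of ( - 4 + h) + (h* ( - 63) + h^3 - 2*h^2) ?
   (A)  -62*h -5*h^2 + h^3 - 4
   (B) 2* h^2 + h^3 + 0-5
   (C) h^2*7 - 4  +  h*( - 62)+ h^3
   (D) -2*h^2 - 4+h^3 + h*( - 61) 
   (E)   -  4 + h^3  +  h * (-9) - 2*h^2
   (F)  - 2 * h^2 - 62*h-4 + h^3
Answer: F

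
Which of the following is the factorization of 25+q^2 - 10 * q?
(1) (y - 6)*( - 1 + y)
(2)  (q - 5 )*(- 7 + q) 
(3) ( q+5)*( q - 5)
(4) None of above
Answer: 4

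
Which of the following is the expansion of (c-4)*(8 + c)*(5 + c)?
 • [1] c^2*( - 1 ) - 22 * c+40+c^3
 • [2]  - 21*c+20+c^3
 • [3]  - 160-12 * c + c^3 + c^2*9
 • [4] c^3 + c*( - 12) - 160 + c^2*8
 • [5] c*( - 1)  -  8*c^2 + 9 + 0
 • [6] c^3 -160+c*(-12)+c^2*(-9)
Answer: 3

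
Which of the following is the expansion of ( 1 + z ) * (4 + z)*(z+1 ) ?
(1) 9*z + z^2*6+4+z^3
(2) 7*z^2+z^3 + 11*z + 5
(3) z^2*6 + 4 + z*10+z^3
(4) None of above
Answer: 1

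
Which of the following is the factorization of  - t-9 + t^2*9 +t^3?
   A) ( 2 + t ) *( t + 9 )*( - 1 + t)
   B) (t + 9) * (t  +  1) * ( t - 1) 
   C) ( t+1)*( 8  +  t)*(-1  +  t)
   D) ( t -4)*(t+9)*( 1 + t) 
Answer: B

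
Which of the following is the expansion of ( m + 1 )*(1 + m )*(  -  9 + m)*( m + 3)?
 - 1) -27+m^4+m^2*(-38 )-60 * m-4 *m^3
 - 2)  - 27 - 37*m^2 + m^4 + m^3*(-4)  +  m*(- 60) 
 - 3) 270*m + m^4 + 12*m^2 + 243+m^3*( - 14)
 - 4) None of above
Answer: 1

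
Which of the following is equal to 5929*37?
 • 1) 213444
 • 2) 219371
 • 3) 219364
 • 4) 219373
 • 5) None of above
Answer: 4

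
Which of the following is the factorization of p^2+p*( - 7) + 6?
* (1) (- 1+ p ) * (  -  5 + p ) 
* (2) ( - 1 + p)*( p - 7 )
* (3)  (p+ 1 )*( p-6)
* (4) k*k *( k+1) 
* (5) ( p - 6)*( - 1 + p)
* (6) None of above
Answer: 5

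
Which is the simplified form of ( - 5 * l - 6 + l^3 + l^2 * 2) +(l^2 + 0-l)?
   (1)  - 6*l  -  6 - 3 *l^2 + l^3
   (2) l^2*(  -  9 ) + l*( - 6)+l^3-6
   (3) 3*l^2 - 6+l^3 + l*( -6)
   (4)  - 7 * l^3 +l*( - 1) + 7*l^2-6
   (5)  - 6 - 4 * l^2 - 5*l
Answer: 3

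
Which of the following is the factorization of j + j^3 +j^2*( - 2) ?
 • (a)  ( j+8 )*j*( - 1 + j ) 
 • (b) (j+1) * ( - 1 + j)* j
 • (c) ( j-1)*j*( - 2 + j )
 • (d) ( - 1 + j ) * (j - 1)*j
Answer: d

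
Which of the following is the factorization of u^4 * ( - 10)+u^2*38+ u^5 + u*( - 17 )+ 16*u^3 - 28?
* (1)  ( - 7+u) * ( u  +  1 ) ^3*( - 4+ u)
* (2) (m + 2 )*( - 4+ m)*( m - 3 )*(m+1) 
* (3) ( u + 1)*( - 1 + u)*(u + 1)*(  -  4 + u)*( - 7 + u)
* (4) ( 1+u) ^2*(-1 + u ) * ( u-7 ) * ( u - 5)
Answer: 3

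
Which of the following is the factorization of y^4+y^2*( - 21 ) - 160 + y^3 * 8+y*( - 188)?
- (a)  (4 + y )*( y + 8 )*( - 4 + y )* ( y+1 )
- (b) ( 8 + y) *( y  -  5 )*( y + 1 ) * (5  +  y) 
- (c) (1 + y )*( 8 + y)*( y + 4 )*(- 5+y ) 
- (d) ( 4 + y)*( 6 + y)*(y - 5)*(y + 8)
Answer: c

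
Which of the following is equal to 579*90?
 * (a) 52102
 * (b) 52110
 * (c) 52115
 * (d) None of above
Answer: b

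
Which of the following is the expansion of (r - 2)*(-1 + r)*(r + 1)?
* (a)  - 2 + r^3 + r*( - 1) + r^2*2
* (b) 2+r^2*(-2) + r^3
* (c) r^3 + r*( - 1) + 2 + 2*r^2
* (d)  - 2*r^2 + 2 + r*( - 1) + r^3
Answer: d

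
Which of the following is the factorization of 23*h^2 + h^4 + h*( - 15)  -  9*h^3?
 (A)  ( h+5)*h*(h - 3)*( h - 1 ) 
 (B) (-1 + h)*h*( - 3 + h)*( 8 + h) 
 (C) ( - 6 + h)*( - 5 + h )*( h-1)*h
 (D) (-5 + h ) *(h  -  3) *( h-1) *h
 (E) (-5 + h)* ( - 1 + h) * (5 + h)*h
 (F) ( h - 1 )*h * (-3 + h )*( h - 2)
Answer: D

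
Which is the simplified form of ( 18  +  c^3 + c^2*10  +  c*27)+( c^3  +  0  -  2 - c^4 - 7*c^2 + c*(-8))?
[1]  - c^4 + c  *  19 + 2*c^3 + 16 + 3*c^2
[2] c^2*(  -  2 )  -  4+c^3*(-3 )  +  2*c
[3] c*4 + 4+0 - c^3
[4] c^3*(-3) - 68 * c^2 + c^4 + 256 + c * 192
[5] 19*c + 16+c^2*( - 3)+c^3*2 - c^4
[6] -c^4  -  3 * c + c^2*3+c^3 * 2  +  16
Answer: 1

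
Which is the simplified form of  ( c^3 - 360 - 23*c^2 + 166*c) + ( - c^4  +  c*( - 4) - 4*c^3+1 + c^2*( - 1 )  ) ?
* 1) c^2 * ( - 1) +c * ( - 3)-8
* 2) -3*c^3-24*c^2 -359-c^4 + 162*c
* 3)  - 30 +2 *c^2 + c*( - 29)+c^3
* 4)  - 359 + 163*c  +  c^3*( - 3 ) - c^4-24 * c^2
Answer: 2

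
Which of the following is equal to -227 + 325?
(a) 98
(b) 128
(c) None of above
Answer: a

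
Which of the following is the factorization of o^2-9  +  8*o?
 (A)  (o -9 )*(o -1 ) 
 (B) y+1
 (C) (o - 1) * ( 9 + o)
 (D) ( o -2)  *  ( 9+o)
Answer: C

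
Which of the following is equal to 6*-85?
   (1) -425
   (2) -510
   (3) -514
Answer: 2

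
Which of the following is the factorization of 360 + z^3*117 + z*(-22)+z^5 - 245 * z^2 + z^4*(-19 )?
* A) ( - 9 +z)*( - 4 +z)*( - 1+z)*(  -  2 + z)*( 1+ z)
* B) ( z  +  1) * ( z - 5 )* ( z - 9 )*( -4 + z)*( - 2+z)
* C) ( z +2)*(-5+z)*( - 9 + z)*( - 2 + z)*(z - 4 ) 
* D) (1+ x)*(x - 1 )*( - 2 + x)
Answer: B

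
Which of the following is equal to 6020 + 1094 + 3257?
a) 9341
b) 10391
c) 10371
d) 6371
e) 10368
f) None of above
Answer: c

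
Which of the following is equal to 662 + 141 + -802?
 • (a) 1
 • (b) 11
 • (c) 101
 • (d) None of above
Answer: a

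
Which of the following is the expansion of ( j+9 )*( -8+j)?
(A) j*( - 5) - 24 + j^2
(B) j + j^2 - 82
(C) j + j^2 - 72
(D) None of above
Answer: C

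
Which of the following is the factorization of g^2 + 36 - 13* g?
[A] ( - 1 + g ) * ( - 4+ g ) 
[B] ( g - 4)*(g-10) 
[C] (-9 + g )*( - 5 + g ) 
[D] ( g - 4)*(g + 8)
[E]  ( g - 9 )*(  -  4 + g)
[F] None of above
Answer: E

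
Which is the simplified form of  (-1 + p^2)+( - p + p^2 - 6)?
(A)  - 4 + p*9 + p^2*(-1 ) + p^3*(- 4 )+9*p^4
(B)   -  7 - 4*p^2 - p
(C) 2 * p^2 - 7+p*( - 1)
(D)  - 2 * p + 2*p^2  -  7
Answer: C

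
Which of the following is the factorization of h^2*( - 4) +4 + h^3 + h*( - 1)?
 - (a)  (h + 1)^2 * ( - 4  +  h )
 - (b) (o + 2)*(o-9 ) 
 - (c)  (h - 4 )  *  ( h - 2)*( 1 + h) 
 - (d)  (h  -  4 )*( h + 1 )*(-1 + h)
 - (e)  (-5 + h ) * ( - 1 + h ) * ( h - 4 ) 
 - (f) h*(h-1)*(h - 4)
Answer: d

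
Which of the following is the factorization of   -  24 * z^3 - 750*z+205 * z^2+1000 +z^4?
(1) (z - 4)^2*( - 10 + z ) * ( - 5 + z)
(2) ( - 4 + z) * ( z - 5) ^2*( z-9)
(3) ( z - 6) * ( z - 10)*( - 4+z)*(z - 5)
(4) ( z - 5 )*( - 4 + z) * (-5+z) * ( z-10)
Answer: 4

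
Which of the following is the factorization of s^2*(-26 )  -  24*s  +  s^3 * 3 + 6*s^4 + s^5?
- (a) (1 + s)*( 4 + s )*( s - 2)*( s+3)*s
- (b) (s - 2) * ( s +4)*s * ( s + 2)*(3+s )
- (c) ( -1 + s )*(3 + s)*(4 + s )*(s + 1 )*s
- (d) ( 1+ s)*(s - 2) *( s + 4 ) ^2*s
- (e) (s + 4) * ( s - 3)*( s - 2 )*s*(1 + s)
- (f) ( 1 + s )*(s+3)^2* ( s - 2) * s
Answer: a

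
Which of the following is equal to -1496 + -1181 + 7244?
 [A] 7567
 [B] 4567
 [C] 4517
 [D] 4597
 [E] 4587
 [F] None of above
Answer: B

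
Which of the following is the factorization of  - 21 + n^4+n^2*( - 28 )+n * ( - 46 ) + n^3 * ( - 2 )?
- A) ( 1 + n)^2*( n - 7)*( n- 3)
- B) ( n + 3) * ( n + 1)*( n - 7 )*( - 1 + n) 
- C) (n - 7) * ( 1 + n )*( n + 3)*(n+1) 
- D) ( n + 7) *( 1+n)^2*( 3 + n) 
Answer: C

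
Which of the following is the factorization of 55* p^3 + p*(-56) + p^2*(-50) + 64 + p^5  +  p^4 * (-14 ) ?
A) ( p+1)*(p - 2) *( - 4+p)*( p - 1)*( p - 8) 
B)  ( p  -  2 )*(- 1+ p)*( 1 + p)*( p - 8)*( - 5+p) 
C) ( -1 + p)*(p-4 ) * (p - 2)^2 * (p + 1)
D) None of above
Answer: A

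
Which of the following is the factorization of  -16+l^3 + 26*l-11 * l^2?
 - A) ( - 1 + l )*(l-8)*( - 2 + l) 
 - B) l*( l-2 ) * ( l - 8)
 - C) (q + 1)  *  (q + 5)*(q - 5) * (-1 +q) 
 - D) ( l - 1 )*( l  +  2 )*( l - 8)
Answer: A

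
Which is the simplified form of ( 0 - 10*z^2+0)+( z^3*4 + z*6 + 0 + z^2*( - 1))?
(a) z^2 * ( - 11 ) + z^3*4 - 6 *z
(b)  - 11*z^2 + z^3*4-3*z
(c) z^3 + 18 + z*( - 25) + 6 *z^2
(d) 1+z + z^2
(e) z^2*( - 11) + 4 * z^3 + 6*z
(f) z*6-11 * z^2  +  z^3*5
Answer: e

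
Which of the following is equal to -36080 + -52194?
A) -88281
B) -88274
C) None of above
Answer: B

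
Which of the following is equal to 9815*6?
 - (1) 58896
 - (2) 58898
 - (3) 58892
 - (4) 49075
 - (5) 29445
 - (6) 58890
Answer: 6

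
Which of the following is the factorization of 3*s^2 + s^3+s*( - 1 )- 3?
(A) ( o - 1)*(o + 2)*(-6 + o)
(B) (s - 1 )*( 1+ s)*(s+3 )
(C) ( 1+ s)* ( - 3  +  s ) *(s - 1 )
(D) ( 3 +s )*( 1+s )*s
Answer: B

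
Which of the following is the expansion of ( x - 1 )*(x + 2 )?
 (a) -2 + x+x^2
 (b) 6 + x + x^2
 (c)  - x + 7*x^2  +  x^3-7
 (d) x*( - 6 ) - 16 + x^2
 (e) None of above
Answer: a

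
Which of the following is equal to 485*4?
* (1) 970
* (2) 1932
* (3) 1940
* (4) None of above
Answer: 3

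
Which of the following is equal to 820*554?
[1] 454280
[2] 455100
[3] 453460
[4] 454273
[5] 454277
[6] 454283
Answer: 1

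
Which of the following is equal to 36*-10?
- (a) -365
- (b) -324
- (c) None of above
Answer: c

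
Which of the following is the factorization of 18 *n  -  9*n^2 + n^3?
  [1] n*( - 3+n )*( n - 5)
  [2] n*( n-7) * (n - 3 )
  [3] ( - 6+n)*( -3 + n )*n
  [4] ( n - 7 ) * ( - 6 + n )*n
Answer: 3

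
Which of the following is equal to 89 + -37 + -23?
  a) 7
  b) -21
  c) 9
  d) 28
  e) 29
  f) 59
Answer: e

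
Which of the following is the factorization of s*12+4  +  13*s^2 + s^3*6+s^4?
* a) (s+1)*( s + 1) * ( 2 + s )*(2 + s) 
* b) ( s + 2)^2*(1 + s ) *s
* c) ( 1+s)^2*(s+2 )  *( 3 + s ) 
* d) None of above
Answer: a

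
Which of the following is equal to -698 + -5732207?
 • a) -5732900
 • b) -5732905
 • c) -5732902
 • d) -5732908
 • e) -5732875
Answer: b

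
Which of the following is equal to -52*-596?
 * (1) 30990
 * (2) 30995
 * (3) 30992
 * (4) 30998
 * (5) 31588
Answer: 3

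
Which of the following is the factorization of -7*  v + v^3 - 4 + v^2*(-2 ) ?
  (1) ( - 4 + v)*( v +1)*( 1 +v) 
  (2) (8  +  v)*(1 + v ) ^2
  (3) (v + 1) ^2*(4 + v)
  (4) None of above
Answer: 1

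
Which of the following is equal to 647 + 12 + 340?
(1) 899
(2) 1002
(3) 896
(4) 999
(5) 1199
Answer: 4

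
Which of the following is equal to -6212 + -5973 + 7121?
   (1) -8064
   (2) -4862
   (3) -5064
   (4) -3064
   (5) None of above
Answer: 3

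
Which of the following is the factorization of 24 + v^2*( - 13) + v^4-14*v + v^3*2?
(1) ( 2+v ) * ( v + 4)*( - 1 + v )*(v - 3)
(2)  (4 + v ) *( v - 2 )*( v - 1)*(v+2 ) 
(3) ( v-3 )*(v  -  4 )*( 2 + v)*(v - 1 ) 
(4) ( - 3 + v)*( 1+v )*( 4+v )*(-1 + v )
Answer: 1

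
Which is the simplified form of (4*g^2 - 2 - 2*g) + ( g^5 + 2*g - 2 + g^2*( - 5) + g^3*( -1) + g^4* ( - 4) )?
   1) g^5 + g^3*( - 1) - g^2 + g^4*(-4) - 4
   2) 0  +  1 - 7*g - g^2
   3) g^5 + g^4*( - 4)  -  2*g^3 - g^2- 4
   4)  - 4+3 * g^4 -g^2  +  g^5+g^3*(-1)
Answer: 1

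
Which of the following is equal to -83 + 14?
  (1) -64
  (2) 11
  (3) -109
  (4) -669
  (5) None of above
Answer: 5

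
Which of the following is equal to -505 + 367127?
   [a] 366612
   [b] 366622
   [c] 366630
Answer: b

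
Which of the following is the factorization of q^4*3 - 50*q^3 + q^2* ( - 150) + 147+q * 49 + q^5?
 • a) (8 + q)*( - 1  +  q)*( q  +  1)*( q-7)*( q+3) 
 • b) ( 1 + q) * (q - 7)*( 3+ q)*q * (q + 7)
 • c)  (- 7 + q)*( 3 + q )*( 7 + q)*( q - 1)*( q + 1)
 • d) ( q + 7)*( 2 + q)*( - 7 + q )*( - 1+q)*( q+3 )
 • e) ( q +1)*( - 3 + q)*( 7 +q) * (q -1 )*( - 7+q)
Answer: c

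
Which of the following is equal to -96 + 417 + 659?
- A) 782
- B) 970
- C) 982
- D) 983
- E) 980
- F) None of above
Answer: E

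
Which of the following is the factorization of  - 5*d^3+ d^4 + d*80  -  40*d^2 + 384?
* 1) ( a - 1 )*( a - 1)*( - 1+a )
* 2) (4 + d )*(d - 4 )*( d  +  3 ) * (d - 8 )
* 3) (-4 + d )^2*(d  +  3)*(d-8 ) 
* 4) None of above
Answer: 2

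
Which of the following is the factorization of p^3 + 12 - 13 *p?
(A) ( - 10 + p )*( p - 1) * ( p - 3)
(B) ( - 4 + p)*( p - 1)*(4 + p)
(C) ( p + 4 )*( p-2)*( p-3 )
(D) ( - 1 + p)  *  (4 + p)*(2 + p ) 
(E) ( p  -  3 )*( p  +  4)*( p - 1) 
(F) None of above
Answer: E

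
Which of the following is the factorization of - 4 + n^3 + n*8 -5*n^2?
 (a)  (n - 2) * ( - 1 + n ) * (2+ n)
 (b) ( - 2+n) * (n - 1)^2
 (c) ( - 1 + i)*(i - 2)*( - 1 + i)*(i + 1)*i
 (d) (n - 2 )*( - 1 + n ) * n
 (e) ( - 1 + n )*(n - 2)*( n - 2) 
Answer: e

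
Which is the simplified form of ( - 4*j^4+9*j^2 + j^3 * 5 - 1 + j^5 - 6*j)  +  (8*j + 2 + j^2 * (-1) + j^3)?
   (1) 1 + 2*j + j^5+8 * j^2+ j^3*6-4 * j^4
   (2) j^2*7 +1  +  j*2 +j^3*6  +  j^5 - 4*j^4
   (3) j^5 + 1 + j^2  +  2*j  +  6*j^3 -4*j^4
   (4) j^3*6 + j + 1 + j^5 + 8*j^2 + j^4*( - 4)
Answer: 1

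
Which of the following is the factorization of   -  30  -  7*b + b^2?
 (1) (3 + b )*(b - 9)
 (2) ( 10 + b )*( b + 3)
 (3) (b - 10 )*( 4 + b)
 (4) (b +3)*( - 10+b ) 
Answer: 4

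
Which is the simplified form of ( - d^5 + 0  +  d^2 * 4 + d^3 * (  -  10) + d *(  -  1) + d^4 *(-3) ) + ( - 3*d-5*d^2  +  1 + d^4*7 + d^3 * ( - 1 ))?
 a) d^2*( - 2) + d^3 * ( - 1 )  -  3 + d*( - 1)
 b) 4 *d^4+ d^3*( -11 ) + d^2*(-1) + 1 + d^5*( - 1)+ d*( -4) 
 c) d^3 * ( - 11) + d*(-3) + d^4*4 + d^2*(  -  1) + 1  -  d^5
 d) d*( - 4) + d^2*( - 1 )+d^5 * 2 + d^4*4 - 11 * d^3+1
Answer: b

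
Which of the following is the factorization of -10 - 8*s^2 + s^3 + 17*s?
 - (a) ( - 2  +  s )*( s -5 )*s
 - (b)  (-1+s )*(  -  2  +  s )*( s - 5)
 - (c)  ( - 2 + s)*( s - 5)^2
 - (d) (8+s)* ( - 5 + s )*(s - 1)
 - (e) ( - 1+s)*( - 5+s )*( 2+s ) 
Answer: b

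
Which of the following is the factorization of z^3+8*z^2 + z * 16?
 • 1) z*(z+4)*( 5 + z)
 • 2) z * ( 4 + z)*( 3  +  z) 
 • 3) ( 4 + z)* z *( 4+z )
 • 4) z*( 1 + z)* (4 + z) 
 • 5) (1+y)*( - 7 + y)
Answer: 3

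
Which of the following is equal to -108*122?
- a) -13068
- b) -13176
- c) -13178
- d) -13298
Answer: b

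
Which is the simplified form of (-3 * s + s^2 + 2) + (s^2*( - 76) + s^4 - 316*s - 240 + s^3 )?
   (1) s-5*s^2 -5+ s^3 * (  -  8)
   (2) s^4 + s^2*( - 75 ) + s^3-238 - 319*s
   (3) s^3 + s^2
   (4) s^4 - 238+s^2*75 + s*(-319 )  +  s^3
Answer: 2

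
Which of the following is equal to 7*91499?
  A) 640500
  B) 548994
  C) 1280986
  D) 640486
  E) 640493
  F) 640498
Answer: E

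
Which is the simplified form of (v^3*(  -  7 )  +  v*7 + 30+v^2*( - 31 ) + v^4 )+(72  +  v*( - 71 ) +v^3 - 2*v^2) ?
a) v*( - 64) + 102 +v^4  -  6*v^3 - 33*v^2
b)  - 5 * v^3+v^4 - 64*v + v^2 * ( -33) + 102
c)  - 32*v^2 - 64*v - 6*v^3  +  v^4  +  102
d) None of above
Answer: a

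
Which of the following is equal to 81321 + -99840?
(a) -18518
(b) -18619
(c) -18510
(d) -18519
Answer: d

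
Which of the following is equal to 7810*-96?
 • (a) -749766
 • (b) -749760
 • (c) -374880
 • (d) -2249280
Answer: b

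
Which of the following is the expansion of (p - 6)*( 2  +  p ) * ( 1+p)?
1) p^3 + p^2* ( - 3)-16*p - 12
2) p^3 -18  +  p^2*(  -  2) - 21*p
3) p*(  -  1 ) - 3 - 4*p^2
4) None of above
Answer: 1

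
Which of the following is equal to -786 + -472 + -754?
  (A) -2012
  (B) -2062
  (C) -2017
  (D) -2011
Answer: A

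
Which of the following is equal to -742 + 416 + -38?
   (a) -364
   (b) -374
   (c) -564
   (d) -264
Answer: a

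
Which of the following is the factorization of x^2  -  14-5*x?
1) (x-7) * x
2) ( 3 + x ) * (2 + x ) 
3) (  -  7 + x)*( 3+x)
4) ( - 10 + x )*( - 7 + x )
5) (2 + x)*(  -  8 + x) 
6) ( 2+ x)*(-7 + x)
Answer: 6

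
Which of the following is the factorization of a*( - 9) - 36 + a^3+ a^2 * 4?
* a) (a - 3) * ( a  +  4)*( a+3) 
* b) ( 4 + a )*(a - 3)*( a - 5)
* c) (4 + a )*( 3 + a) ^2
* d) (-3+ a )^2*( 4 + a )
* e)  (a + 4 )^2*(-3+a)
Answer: a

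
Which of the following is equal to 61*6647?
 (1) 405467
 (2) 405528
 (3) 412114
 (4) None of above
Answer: 1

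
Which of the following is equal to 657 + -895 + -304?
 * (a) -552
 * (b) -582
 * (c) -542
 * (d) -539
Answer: c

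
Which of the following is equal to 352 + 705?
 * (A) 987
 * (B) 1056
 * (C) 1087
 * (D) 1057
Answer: D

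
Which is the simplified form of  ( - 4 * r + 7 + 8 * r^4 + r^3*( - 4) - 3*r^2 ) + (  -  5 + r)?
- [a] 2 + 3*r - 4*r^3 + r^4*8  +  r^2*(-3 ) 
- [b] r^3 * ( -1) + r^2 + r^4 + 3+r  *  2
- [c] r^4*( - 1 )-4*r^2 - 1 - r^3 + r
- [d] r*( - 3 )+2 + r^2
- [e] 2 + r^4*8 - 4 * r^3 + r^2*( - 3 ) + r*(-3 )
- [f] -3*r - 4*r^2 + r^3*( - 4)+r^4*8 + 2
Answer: e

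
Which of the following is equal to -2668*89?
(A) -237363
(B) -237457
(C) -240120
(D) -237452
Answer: D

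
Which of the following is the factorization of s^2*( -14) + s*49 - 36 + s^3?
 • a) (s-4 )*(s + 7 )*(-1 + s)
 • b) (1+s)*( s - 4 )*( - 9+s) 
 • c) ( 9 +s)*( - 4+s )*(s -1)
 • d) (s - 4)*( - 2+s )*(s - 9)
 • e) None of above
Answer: e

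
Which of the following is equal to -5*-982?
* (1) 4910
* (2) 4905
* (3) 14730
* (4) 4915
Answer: 1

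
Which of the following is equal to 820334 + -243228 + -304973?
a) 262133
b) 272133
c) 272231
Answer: b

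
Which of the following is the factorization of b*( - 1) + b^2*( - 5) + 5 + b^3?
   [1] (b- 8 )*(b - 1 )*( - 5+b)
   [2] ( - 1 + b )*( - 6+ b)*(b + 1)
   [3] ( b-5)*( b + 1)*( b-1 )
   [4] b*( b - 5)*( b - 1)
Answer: 3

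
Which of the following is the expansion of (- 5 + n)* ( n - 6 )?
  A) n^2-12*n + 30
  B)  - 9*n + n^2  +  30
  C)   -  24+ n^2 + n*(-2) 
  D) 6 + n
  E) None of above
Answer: E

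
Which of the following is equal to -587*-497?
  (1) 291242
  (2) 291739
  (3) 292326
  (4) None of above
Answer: 2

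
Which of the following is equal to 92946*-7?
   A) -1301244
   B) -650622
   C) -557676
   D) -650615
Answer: B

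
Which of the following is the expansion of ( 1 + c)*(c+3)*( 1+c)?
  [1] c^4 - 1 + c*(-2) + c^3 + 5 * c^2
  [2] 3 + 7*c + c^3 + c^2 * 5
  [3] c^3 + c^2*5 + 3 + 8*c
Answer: 2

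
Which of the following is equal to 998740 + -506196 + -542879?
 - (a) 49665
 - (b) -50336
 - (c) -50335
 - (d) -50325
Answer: c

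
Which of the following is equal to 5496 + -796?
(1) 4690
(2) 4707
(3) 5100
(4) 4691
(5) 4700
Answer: 5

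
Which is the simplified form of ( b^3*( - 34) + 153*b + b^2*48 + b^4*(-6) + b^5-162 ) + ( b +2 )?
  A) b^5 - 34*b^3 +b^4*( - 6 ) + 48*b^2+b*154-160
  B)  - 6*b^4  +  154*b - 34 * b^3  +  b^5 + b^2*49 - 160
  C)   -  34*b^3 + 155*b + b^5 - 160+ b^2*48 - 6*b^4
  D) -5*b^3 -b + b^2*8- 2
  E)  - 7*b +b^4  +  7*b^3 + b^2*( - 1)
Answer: A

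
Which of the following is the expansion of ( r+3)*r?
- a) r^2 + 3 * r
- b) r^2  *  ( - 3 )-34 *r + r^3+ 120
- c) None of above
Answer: a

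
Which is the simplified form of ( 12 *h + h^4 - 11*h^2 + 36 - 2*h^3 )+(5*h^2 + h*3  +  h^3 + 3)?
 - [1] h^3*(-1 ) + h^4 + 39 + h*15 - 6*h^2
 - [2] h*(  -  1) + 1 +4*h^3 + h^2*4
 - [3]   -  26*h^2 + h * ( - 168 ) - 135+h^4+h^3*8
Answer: 1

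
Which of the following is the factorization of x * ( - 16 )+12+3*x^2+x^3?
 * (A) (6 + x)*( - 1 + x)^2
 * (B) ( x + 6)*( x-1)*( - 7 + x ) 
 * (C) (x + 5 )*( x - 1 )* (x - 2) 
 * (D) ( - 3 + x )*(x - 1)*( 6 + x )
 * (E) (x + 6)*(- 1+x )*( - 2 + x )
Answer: E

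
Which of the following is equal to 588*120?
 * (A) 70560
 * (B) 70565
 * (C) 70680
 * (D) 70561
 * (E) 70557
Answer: A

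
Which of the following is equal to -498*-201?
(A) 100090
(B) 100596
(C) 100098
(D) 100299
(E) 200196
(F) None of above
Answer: C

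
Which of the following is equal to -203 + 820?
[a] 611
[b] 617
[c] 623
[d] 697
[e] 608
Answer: b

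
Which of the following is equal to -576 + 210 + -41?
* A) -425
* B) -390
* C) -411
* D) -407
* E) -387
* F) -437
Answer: D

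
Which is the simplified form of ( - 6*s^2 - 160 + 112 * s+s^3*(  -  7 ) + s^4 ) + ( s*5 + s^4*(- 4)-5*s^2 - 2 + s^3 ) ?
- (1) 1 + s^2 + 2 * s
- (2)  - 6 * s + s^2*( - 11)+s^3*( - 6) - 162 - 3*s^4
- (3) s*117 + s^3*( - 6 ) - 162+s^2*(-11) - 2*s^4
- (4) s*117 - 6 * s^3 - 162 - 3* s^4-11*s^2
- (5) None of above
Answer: 4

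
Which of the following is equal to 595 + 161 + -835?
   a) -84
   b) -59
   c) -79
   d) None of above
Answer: c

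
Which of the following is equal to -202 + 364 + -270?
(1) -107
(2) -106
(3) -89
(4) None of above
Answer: 4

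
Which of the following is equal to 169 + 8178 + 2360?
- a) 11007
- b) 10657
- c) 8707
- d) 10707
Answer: d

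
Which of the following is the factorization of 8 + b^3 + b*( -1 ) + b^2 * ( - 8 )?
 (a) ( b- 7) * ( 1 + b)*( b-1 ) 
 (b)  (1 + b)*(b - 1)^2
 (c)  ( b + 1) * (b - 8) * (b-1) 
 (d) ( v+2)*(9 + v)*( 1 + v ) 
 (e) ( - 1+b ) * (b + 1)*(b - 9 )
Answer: c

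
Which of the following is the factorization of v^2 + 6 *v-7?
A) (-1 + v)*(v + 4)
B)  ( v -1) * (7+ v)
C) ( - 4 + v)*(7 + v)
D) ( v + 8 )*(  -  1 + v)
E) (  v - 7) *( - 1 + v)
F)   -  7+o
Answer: B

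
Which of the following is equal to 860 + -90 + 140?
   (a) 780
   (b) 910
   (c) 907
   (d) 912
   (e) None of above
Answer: b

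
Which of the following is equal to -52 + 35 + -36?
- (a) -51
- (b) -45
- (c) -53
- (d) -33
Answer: c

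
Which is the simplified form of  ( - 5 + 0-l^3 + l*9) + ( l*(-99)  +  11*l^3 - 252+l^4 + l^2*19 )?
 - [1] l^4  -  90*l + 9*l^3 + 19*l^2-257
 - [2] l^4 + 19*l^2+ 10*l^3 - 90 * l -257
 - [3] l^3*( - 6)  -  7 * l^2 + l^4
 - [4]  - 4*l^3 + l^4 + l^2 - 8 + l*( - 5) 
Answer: 2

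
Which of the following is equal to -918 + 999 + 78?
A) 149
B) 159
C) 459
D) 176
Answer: B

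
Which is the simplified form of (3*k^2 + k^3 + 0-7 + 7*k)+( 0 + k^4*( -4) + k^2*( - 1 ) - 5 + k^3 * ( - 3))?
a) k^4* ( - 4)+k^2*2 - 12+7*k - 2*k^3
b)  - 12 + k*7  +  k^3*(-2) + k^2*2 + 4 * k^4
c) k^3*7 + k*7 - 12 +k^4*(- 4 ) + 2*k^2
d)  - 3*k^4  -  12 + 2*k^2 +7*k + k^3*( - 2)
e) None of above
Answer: a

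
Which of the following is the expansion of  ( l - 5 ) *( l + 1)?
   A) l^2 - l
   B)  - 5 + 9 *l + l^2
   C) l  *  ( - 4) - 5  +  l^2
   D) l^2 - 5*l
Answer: C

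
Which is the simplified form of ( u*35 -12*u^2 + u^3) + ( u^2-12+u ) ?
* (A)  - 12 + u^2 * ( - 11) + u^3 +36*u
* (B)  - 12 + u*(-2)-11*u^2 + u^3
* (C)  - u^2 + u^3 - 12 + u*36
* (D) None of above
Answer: A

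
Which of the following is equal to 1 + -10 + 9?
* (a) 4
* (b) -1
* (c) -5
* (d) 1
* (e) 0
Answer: e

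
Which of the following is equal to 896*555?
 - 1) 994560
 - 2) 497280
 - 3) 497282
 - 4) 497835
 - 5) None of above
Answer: 2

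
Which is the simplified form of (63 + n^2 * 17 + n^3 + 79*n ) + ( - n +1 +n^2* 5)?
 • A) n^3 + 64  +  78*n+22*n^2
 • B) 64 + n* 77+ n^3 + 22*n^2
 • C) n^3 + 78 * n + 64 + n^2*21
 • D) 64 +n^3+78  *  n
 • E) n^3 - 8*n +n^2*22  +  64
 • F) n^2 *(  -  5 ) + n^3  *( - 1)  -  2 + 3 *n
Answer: A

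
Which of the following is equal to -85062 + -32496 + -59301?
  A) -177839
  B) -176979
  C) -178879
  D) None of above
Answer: D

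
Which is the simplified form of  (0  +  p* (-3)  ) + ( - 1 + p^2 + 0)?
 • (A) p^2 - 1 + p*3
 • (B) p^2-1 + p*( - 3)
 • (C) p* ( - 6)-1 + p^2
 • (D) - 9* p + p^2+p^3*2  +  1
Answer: B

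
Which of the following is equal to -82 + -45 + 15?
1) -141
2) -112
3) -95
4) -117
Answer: 2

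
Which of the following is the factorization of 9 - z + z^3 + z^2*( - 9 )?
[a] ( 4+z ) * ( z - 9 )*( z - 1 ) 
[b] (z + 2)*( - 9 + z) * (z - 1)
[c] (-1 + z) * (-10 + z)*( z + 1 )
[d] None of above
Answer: d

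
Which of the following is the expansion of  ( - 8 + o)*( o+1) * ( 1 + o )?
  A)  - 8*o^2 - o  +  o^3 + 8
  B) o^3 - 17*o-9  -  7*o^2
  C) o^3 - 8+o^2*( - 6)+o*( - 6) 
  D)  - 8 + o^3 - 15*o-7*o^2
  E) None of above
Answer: E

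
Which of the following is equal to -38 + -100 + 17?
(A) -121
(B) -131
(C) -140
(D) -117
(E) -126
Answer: A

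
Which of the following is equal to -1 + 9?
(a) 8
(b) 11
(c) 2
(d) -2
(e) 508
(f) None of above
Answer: a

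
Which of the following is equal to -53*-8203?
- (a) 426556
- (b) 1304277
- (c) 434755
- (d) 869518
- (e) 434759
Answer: e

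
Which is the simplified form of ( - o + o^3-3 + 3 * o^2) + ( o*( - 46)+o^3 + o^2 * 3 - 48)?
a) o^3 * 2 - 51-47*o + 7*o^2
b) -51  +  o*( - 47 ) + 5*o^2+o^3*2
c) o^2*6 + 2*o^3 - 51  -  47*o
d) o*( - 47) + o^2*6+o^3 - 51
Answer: c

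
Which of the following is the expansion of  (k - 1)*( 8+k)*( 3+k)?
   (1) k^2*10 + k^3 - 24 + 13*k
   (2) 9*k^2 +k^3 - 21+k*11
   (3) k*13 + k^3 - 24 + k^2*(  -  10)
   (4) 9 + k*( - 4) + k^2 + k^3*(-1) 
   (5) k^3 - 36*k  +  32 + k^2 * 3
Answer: 1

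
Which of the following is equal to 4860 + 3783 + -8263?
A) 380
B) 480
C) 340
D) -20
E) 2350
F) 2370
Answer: A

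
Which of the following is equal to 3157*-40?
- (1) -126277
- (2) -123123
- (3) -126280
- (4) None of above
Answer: 3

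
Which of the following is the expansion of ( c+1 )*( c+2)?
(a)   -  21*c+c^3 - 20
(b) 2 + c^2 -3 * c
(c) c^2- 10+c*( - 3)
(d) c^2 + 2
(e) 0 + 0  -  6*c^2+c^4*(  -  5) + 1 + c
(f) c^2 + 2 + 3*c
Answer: f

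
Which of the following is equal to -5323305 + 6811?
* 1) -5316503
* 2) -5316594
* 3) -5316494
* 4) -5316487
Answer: 3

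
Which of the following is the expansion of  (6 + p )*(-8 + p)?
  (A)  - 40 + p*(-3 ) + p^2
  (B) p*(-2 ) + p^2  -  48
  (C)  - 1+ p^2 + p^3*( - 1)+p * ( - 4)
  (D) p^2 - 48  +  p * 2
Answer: B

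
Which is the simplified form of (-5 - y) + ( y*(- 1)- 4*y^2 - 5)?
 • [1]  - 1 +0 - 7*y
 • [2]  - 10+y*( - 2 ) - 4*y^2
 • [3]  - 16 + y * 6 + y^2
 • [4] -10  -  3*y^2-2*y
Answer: 2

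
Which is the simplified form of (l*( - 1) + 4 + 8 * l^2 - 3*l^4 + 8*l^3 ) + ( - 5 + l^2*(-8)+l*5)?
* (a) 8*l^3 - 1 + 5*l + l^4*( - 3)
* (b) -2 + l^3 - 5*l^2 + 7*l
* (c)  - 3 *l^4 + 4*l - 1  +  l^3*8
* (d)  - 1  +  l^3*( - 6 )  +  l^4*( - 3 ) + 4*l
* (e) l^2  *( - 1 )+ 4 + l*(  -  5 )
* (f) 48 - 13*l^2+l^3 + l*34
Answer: c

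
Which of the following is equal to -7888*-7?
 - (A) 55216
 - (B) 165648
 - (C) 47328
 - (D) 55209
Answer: A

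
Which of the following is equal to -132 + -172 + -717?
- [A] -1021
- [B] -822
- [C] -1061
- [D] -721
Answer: A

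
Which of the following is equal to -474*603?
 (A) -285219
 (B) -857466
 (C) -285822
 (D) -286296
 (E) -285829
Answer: C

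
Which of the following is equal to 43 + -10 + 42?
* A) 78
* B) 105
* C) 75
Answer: C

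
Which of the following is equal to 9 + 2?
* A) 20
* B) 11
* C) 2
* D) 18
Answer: B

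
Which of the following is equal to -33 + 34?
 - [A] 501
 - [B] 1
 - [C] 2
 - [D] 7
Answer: B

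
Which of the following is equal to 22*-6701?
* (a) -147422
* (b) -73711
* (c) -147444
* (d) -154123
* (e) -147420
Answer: a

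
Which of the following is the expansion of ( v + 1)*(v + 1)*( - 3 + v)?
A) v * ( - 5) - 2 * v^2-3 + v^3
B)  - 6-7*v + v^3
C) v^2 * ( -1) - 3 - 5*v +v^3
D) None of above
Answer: C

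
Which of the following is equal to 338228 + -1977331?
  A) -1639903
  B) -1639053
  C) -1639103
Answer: C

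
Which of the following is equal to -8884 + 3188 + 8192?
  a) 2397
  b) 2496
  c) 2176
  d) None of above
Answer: b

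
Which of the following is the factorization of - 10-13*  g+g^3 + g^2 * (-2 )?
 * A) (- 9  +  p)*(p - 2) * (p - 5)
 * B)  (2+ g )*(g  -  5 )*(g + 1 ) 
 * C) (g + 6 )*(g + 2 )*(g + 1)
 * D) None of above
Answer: B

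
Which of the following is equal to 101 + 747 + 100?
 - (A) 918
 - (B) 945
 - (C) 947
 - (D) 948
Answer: D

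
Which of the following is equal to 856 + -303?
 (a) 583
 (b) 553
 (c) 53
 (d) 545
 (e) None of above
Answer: b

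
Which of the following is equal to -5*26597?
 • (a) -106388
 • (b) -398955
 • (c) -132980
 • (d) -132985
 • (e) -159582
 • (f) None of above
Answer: d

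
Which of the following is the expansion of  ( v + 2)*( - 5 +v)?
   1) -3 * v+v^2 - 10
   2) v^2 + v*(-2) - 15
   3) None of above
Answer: 1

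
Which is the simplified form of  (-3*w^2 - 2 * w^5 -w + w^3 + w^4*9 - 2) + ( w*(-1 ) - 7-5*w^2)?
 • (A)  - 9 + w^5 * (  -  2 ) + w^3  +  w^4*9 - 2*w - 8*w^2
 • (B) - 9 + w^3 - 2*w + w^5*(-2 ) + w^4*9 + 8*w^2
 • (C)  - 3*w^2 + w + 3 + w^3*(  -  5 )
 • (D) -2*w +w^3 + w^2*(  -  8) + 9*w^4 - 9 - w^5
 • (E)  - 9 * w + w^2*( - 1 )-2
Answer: A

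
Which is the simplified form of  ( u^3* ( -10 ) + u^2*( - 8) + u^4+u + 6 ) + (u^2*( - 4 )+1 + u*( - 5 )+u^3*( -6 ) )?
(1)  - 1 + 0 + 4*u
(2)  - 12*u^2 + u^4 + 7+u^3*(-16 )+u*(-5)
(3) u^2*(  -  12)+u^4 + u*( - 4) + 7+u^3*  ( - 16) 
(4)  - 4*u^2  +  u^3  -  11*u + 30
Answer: 3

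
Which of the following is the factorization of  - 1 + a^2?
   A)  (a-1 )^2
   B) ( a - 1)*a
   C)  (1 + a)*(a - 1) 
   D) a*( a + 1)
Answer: C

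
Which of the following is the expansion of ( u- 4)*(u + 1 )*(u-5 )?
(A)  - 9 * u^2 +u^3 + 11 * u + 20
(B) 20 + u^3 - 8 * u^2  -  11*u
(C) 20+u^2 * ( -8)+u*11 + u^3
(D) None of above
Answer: C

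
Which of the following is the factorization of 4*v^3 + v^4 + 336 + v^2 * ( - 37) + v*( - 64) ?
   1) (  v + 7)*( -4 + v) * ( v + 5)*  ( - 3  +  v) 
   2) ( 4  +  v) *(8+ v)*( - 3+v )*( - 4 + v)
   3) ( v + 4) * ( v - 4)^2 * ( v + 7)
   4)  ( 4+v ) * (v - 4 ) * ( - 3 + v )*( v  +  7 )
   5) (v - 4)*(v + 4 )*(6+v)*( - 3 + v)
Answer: 4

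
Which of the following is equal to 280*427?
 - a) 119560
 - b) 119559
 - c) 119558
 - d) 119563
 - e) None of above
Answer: a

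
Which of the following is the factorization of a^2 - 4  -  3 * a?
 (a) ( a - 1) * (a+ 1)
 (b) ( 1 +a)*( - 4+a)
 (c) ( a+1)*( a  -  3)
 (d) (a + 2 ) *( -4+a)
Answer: b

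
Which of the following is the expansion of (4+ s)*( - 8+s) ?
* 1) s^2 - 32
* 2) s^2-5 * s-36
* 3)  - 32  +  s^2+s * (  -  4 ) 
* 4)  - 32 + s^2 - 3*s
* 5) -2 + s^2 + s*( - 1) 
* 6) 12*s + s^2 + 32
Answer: 3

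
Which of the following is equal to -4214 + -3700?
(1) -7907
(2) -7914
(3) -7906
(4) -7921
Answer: 2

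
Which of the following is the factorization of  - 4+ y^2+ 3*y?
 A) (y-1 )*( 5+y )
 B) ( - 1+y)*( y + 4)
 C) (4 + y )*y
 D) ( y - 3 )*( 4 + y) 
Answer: B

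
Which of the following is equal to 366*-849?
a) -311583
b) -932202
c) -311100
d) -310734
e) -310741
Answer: d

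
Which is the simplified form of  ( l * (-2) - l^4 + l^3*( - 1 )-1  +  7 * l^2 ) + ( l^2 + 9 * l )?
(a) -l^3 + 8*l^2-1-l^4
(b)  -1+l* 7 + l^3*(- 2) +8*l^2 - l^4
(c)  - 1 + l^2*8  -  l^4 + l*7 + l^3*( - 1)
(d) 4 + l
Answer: c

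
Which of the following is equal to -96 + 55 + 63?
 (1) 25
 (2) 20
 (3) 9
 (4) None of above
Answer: 4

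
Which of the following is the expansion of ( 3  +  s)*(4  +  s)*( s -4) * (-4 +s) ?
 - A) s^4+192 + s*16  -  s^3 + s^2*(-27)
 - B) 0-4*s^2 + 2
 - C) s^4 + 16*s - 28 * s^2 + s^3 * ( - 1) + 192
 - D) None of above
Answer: C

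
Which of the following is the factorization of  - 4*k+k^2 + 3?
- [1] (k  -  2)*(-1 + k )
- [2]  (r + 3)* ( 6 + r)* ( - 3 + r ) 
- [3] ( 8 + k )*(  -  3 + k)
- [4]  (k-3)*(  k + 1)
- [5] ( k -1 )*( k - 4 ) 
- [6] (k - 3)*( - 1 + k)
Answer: 6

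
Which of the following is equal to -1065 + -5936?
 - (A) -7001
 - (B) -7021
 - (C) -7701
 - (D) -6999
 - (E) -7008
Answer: A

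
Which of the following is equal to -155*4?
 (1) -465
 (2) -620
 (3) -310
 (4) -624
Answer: 2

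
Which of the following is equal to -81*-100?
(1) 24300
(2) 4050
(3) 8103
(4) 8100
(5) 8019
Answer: 4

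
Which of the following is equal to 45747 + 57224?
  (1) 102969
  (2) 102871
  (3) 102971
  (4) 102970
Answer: 3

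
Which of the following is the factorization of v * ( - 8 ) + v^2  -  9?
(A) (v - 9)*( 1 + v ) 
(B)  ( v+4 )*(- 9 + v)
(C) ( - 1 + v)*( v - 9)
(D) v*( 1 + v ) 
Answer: A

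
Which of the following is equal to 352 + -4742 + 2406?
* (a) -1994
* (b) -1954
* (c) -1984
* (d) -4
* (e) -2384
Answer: c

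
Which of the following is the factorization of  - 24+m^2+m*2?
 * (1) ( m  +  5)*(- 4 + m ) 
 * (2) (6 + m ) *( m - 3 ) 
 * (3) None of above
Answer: 3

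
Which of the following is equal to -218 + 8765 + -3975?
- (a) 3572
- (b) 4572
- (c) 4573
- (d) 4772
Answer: b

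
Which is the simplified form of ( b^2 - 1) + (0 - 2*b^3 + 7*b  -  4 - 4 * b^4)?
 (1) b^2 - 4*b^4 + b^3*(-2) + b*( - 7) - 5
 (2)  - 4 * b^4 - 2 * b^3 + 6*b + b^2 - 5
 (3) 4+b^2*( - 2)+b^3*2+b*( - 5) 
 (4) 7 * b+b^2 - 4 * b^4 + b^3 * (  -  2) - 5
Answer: 4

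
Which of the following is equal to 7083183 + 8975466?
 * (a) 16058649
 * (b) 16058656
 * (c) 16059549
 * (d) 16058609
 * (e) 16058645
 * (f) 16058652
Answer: a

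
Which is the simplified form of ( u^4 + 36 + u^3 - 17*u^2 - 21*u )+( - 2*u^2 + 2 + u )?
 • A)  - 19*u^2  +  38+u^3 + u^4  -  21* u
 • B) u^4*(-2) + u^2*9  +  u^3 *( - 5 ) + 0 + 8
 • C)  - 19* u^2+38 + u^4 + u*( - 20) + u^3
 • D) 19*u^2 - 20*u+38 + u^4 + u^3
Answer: C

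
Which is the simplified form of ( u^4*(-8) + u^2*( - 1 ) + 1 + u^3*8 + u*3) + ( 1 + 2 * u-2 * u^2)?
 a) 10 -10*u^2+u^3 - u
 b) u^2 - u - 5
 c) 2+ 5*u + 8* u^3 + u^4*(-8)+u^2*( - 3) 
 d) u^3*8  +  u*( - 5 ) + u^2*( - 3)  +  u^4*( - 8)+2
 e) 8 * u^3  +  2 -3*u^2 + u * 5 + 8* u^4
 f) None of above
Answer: c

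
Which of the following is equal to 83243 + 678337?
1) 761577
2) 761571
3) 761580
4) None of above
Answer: 3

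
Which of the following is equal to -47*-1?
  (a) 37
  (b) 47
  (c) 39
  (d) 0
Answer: b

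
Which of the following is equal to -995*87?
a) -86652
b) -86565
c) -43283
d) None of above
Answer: b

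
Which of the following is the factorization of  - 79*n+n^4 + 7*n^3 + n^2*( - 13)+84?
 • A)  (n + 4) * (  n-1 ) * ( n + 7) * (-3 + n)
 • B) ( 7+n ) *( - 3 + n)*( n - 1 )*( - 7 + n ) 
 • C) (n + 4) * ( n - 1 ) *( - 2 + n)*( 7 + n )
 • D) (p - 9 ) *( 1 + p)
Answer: A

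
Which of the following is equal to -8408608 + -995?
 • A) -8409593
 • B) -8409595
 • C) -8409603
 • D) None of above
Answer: C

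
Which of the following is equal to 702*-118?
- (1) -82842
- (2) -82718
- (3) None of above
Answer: 3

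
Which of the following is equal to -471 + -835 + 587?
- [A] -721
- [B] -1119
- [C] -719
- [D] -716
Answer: C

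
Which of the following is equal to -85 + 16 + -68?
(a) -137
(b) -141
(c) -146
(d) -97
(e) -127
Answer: a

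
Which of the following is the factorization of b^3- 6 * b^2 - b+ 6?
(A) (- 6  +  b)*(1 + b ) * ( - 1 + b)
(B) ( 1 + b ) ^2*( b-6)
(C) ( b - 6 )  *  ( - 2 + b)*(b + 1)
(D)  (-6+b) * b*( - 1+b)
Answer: A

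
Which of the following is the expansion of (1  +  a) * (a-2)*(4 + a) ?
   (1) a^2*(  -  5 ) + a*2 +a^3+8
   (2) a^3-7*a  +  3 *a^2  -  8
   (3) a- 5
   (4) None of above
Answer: 4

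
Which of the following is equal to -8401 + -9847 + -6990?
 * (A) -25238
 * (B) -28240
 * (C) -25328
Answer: A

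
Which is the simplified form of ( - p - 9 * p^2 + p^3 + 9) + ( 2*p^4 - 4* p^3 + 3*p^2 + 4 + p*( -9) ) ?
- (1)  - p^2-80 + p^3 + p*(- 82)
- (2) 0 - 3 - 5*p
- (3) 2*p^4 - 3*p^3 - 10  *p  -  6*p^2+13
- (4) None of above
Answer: 3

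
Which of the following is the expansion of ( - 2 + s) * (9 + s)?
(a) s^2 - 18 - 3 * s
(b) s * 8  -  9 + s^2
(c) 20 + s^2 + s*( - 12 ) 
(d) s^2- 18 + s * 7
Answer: d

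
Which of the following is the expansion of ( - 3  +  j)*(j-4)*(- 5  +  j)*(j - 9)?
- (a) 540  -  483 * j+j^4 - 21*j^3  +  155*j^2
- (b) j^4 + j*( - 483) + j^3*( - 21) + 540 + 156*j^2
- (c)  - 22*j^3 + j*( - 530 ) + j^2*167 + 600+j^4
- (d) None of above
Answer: a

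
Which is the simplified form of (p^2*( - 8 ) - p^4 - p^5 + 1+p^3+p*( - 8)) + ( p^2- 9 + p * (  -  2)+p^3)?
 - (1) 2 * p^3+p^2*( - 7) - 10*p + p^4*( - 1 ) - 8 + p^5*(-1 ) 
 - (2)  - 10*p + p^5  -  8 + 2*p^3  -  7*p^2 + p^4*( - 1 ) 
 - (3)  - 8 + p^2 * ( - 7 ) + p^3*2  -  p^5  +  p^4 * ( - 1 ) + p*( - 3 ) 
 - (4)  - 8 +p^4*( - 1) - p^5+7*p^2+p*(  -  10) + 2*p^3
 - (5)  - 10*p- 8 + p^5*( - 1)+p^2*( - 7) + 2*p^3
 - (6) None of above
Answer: 1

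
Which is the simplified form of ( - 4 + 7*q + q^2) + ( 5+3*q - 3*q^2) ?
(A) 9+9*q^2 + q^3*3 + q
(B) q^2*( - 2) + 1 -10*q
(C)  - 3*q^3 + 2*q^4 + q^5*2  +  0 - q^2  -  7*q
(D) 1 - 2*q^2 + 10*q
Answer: D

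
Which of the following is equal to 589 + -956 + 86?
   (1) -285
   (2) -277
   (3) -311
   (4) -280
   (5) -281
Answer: 5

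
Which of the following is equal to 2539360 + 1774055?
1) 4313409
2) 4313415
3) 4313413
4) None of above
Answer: 2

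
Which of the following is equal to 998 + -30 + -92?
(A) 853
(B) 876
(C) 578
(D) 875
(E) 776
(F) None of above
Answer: B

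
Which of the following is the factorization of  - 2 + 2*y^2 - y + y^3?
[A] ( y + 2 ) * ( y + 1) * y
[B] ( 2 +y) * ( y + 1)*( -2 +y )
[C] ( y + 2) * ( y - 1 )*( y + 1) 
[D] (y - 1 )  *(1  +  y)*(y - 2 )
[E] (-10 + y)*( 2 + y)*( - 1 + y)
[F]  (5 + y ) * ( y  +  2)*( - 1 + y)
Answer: C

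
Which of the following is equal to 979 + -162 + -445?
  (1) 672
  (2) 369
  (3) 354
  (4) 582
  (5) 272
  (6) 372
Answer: 6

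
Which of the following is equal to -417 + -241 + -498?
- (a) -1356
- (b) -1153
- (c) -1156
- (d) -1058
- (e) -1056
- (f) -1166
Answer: c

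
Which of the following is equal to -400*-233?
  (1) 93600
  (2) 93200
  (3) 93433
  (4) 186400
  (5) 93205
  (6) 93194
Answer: 2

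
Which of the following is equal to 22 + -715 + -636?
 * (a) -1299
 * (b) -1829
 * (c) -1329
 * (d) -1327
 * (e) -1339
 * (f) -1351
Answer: c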